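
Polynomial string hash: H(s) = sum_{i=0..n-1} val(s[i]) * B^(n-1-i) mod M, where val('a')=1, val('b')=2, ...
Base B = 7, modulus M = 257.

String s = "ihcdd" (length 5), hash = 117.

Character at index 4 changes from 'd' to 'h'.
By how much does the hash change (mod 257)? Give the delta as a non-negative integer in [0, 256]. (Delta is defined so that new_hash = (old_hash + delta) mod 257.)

Delta formula: (val(new) - val(old)) * B^(n-1-k) mod M
  val('h') - val('d') = 8 - 4 = 4
  B^(n-1-k) = 7^0 mod 257 = 1
  Delta = 4 * 1 mod 257 = 4

Answer: 4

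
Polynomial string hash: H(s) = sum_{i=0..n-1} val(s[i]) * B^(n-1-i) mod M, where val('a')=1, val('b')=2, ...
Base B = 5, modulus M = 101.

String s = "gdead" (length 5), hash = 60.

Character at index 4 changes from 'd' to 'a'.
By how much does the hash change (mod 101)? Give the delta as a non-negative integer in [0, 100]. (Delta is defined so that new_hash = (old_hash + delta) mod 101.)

Answer: 98

Derivation:
Delta formula: (val(new) - val(old)) * B^(n-1-k) mod M
  val('a') - val('d') = 1 - 4 = -3
  B^(n-1-k) = 5^0 mod 101 = 1
  Delta = -3 * 1 mod 101 = 98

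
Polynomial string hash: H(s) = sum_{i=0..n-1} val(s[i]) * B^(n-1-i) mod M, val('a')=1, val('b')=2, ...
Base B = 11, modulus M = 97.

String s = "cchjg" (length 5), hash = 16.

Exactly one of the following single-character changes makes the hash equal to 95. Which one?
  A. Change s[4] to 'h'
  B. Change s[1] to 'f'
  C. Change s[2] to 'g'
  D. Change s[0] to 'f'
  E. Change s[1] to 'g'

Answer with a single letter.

Answer: D

Derivation:
Option A: s[4]='g'->'h', delta=(8-7)*11^0 mod 97 = 1, hash=16+1 mod 97 = 17
Option B: s[1]='c'->'f', delta=(6-3)*11^3 mod 97 = 16, hash=16+16 mod 97 = 32
Option C: s[2]='h'->'g', delta=(7-8)*11^2 mod 97 = 73, hash=16+73 mod 97 = 89
Option D: s[0]='c'->'f', delta=(6-3)*11^4 mod 97 = 79, hash=16+79 mod 97 = 95 <-- target
Option E: s[1]='c'->'g', delta=(7-3)*11^3 mod 97 = 86, hash=16+86 mod 97 = 5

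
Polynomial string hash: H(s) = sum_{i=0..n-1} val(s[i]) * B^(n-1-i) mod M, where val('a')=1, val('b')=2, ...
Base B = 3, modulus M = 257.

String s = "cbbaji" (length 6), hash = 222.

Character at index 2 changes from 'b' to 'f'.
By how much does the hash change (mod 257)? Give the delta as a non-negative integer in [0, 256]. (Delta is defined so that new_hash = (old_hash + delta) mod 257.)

Delta formula: (val(new) - val(old)) * B^(n-1-k) mod M
  val('f') - val('b') = 6 - 2 = 4
  B^(n-1-k) = 3^3 mod 257 = 27
  Delta = 4 * 27 mod 257 = 108

Answer: 108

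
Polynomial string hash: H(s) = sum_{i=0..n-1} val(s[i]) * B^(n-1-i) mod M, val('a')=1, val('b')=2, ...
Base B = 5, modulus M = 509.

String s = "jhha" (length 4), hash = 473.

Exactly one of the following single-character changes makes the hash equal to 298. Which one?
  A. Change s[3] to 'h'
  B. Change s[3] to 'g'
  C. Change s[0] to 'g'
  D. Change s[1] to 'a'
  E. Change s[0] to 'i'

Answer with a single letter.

Answer: D

Derivation:
Option A: s[3]='a'->'h', delta=(8-1)*5^0 mod 509 = 7, hash=473+7 mod 509 = 480
Option B: s[3]='a'->'g', delta=(7-1)*5^0 mod 509 = 6, hash=473+6 mod 509 = 479
Option C: s[0]='j'->'g', delta=(7-10)*5^3 mod 509 = 134, hash=473+134 mod 509 = 98
Option D: s[1]='h'->'a', delta=(1-8)*5^2 mod 509 = 334, hash=473+334 mod 509 = 298 <-- target
Option E: s[0]='j'->'i', delta=(9-10)*5^3 mod 509 = 384, hash=473+384 mod 509 = 348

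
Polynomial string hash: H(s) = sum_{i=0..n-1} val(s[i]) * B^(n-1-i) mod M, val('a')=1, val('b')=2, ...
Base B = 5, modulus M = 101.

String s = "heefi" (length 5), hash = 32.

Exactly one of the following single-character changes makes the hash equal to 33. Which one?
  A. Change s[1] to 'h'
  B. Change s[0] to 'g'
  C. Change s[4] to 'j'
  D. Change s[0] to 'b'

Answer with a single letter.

Answer: C

Derivation:
Option A: s[1]='e'->'h', delta=(8-5)*5^3 mod 101 = 72, hash=32+72 mod 101 = 3
Option B: s[0]='h'->'g', delta=(7-8)*5^4 mod 101 = 82, hash=32+82 mod 101 = 13
Option C: s[4]='i'->'j', delta=(10-9)*5^0 mod 101 = 1, hash=32+1 mod 101 = 33 <-- target
Option D: s[0]='h'->'b', delta=(2-8)*5^4 mod 101 = 88, hash=32+88 mod 101 = 19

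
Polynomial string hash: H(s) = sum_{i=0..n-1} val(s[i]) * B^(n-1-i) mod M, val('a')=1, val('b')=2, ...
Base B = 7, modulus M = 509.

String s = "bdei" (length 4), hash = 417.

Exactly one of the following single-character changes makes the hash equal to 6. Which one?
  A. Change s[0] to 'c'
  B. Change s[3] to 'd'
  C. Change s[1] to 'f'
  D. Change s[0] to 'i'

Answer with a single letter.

Option A: s[0]='b'->'c', delta=(3-2)*7^3 mod 509 = 343, hash=417+343 mod 509 = 251
Option B: s[3]='i'->'d', delta=(4-9)*7^0 mod 509 = 504, hash=417+504 mod 509 = 412
Option C: s[1]='d'->'f', delta=(6-4)*7^2 mod 509 = 98, hash=417+98 mod 509 = 6 <-- target
Option D: s[0]='b'->'i', delta=(9-2)*7^3 mod 509 = 365, hash=417+365 mod 509 = 273

Answer: C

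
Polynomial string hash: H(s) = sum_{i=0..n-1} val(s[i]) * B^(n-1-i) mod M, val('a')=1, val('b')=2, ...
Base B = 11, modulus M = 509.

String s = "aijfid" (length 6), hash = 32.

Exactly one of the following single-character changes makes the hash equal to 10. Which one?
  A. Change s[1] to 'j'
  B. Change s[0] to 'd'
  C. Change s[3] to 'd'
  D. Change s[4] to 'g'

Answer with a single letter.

Option A: s[1]='i'->'j', delta=(10-9)*11^4 mod 509 = 389, hash=32+389 mod 509 = 421
Option B: s[0]='a'->'d', delta=(4-1)*11^5 mod 509 = 112, hash=32+112 mod 509 = 144
Option C: s[3]='f'->'d', delta=(4-6)*11^2 mod 509 = 267, hash=32+267 mod 509 = 299
Option D: s[4]='i'->'g', delta=(7-9)*11^1 mod 509 = 487, hash=32+487 mod 509 = 10 <-- target

Answer: D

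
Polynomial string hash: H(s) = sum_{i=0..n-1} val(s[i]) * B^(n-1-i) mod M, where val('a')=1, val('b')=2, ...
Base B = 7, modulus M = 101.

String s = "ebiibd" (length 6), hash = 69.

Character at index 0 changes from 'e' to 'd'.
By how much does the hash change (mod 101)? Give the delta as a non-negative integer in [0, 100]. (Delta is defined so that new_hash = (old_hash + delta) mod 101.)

Answer: 60

Derivation:
Delta formula: (val(new) - val(old)) * B^(n-1-k) mod M
  val('d') - val('e') = 4 - 5 = -1
  B^(n-1-k) = 7^5 mod 101 = 41
  Delta = -1 * 41 mod 101 = 60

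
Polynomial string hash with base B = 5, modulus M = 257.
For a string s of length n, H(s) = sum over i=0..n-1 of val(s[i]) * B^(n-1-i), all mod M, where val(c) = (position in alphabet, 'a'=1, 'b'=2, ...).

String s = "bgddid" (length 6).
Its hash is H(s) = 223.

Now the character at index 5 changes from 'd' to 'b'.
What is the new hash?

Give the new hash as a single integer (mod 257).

Answer: 221

Derivation:
val('d') = 4, val('b') = 2
Position k = 5, exponent = n-1-k = 0
B^0 mod M = 5^0 mod 257 = 1
Delta = (2 - 4) * 1 mod 257 = 255
New hash = (223 + 255) mod 257 = 221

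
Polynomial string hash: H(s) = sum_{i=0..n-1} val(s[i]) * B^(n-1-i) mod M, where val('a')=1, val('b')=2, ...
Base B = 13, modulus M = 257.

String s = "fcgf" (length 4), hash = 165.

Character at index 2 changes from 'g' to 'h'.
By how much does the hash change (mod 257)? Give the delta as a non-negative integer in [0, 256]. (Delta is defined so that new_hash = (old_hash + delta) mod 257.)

Delta formula: (val(new) - val(old)) * B^(n-1-k) mod M
  val('h') - val('g') = 8 - 7 = 1
  B^(n-1-k) = 13^1 mod 257 = 13
  Delta = 1 * 13 mod 257 = 13

Answer: 13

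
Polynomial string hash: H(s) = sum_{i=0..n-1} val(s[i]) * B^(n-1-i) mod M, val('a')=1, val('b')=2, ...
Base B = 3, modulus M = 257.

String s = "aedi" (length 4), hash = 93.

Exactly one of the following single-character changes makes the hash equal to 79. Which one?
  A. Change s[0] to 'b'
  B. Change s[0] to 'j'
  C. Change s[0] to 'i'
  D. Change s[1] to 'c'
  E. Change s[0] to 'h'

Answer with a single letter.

Option A: s[0]='a'->'b', delta=(2-1)*3^3 mod 257 = 27, hash=93+27 mod 257 = 120
Option B: s[0]='a'->'j', delta=(10-1)*3^3 mod 257 = 243, hash=93+243 mod 257 = 79 <-- target
Option C: s[0]='a'->'i', delta=(9-1)*3^3 mod 257 = 216, hash=93+216 mod 257 = 52
Option D: s[1]='e'->'c', delta=(3-5)*3^2 mod 257 = 239, hash=93+239 mod 257 = 75
Option E: s[0]='a'->'h', delta=(8-1)*3^3 mod 257 = 189, hash=93+189 mod 257 = 25

Answer: B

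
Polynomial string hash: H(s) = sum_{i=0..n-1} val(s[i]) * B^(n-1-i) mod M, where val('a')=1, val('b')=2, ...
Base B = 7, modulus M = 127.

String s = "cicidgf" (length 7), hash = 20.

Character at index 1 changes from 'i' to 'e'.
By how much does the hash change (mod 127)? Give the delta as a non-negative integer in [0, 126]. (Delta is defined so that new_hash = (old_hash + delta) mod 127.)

Delta formula: (val(new) - val(old)) * B^(n-1-k) mod M
  val('e') - val('i') = 5 - 9 = -4
  B^(n-1-k) = 7^5 mod 127 = 43
  Delta = -4 * 43 mod 127 = 82

Answer: 82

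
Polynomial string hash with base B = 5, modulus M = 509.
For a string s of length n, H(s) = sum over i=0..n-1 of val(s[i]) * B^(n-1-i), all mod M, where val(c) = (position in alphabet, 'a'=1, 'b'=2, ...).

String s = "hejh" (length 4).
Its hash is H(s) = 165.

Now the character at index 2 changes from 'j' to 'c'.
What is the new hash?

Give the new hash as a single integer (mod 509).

Answer: 130

Derivation:
val('j') = 10, val('c') = 3
Position k = 2, exponent = n-1-k = 1
B^1 mod M = 5^1 mod 509 = 5
Delta = (3 - 10) * 5 mod 509 = 474
New hash = (165 + 474) mod 509 = 130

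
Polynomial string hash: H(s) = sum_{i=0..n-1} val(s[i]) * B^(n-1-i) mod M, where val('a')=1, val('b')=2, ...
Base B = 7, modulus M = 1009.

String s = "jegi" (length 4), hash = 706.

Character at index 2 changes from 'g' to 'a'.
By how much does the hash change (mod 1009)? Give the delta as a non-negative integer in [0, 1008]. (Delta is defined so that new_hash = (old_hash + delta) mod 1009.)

Answer: 967

Derivation:
Delta formula: (val(new) - val(old)) * B^(n-1-k) mod M
  val('a') - val('g') = 1 - 7 = -6
  B^(n-1-k) = 7^1 mod 1009 = 7
  Delta = -6 * 7 mod 1009 = 967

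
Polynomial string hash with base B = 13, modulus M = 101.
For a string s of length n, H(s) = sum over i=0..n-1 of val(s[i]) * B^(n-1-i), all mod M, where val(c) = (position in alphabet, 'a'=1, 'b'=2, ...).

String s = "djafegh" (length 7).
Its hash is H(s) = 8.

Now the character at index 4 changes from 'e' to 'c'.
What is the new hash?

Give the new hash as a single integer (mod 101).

Answer: 74

Derivation:
val('e') = 5, val('c') = 3
Position k = 4, exponent = n-1-k = 2
B^2 mod M = 13^2 mod 101 = 68
Delta = (3 - 5) * 68 mod 101 = 66
New hash = (8 + 66) mod 101 = 74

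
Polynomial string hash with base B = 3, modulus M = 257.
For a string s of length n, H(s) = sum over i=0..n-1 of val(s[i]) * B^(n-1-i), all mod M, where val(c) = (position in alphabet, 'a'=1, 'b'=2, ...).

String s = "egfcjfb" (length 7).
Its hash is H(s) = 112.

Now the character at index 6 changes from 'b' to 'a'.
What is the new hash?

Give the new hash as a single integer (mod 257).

val('b') = 2, val('a') = 1
Position k = 6, exponent = n-1-k = 0
B^0 mod M = 3^0 mod 257 = 1
Delta = (1 - 2) * 1 mod 257 = 256
New hash = (112 + 256) mod 257 = 111

Answer: 111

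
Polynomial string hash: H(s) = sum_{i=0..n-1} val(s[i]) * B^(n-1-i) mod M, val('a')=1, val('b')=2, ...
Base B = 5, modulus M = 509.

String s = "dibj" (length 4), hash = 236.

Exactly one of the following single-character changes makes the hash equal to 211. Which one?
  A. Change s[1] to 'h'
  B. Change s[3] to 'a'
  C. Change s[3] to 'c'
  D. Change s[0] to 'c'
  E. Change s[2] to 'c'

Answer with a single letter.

Option A: s[1]='i'->'h', delta=(8-9)*5^2 mod 509 = 484, hash=236+484 mod 509 = 211 <-- target
Option B: s[3]='j'->'a', delta=(1-10)*5^0 mod 509 = 500, hash=236+500 mod 509 = 227
Option C: s[3]='j'->'c', delta=(3-10)*5^0 mod 509 = 502, hash=236+502 mod 509 = 229
Option D: s[0]='d'->'c', delta=(3-4)*5^3 mod 509 = 384, hash=236+384 mod 509 = 111
Option E: s[2]='b'->'c', delta=(3-2)*5^1 mod 509 = 5, hash=236+5 mod 509 = 241

Answer: A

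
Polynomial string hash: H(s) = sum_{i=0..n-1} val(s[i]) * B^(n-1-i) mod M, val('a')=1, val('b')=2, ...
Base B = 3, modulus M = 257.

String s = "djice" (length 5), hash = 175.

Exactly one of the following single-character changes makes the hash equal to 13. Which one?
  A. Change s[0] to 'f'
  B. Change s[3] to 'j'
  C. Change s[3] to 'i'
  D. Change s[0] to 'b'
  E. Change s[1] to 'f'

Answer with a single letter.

Answer: D

Derivation:
Option A: s[0]='d'->'f', delta=(6-4)*3^4 mod 257 = 162, hash=175+162 mod 257 = 80
Option B: s[3]='c'->'j', delta=(10-3)*3^1 mod 257 = 21, hash=175+21 mod 257 = 196
Option C: s[3]='c'->'i', delta=(9-3)*3^1 mod 257 = 18, hash=175+18 mod 257 = 193
Option D: s[0]='d'->'b', delta=(2-4)*3^4 mod 257 = 95, hash=175+95 mod 257 = 13 <-- target
Option E: s[1]='j'->'f', delta=(6-10)*3^3 mod 257 = 149, hash=175+149 mod 257 = 67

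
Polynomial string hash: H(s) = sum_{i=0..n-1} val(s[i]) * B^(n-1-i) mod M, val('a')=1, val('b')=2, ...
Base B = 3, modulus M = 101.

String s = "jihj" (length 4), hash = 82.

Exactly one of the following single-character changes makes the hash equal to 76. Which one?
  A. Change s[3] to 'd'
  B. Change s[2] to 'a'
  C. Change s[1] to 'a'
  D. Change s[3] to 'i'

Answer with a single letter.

Option A: s[3]='j'->'d', delta=(4-10)*3^0 mod 101 = 95, hash=82+95 mod 101 = 76 <-- target
Option B: s[2]='h'->'a', delta=(1-8)*3^1 mod 101 = 80, hash=82+80 mod 101 = 61
Option C: s[1]='i'->'a', delta=(1-9)*3^2 mod 101 = 29, hash=82+29 mod 101 = 10
Option D: s[3]='j'->'i', delta=(9-10)*3^0 mod 101 = 100, hash=82+100 mod 101 = 81

Answer: A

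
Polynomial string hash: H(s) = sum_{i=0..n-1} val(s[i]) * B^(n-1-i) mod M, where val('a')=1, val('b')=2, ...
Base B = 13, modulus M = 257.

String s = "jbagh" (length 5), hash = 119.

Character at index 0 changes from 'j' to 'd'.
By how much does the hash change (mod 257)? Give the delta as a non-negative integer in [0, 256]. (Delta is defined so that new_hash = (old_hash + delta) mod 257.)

Delta formula: (val(new) - val(old)) * B^(n-1-k) mod M
  val('d') - val('j') = 4 - 10 = -6
  B^(n-1-k) = 13^4 mod 257 = 34
  Delta = -6 * 34 mod 257 = 53

Answer: 53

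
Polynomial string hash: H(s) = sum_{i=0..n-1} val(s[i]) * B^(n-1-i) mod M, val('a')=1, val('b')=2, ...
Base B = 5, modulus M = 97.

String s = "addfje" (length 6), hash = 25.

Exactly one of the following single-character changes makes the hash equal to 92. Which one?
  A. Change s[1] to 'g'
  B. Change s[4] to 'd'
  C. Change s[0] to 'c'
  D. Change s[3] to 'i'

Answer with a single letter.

Answer: B

Derivation:
Option A: s[1]='d'->'g', delta=(7-4)*5^4 mod 97 = 32, hash=25+32 mod 97 = 57
Option B: s[4]='j'->'d', delta=(4-10)*5^1 mod 97 = 67, hash=25+67 mod 97 = 92 <-- target
Option C: s[0]='a'->'c', delta=(3-1)*5^5 mod 97 = 42, hash=25+42 mod 97 = 67
Option D: s[3]='f'->'i', delta=(9-6)*5^2 mod 97 = 75, hash=25+75 mod 97 = 3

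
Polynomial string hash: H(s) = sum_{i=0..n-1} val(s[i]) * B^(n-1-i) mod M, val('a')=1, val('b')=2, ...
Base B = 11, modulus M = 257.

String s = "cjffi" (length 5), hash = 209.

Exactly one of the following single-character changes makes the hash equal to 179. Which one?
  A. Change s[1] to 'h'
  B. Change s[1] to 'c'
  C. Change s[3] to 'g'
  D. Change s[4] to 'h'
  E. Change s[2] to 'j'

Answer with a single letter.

Option A: s[1]='j'->'h', delta=(8-10)*11^3 mod 257 = 165, hash=209+165 mod 257 = 117
Option B: s[1]='j'->'c', delta=(3-10)*11^3 mod 257 = 192, hash=209+192 mod 257 = 144
Option C: s[3]='f'->'g', delta=(7-6)*11^1 mod 257 = 11, hash=209+11 mod 257 = 220
Option D: s[4]='i'->'h', delta=(8-9)*11^0 mod 257 = 256, hash=209+256 mod 257 = 208
Option E: s[2]='f'->'j', delta=(10-6)*11^2 mod 257 = 227, hash=209+227 mod 257 = 179 <-- target

Answer: E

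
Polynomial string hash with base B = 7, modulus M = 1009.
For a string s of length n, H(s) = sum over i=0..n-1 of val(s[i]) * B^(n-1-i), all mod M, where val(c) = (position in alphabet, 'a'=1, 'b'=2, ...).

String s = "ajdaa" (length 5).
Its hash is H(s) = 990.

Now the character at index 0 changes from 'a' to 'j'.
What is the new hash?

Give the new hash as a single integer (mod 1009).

val('a') = 1, val('j') = 10
Position k = 0, exponent = n-1-k = 4
B^4 mod M = 7^4 mod 1009 = 383
Delta = (10 - 1) * 383 mod 1009 = 420
New hash = (990 + 420) mod 1009 = 401

Answer: 401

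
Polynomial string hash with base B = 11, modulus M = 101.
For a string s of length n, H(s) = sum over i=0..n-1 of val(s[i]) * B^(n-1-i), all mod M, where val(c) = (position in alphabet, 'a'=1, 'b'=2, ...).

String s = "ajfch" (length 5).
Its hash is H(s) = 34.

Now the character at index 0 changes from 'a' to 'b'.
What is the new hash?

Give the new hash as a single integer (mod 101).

Answer: 30

Derivation:
val('a') = 1, val('b') = 2
Position k = 0, exponent = n-1-k = 4
B^4 mod M = 11^4 mod 101 = 97
Delta = (2 - 1) * 97 mod 101 = 97
New hash = (34 + 97) mod 101 = 30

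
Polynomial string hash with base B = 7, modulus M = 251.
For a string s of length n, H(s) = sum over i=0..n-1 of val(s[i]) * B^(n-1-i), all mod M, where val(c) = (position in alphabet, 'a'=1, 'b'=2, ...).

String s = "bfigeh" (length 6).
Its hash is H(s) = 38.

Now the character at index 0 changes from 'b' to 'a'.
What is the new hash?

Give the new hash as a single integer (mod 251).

Answer: 48

Derivation:
val('b') = 2, val('a') = 1
Position k = 0, exponent = n-1-k = 5
B^5 mod M = 7^5 mod 251 = 241
Delta = (1 - 2) * 241 mod 251 = 10
New hash = (38 + 10) mod 251 = 48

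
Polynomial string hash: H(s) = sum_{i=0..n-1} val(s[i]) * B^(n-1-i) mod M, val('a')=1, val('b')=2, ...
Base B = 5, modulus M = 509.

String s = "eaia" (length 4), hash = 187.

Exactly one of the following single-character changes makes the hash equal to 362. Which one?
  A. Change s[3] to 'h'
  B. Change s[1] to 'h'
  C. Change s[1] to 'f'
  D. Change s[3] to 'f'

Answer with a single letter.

Option A: s[3]='a'->'h', delta=(8-1)*5^0 mod 509 = 7, hash=187+7 mod 509 = 194
Option B: s[1]='a'->'h', delta=(8-1)*5^2 mod 509 = 175, hash=187+175 mod 509 = 362 <-- target
Option C: s[1]='a'->'f', delta=(6-1)*5^2 mod 509 = 125, hash=187+125 mod 509 = 312
Option D: s[3]='a'->'f', delta=(6-1)*5^0 mod 509 = 5, hash=187+5 mod 509 = 192

Answer: B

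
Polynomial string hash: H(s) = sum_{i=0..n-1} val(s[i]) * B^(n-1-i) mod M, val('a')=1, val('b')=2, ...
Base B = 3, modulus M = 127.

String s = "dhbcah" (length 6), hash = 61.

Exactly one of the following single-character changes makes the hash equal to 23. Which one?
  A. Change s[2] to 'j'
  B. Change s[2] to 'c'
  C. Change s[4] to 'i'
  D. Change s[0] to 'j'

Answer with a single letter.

Option A: s[2]='b'->'j', delta=(10-2)*3^3 mod 127 = 89, hash=61+89 mod 127 = 23 <-- target
Option B: s[2]='b'->'c', delta=(3-2)*3^3 mod 127 = 27, hash=61+27 mod 127 = 88
Option C: s[4]='a'->'i', delta=(9-1)*3^1 mod 127 = 24, hash=61+24 mod 127 = 85
Option D: s[0]='d'->'j', delta=(10-4)*3^5 mod 127 = 61, hash=61+61 mod 127 = 122

Answer: A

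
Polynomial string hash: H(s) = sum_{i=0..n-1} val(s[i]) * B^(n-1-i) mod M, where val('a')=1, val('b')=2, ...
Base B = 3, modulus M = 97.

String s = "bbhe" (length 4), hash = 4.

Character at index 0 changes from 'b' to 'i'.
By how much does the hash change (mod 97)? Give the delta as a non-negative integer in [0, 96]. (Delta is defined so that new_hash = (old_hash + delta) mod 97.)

Delta formula: (val(new) - val(old)) * B^(n-1-k) mod M
  val('i') - val('b') = 9 - 2 = 7
  B^(n-1-k) = 3^3 mod 97 = 27
  Delta = 7 * 27 mod 97 = 92

Answer: 92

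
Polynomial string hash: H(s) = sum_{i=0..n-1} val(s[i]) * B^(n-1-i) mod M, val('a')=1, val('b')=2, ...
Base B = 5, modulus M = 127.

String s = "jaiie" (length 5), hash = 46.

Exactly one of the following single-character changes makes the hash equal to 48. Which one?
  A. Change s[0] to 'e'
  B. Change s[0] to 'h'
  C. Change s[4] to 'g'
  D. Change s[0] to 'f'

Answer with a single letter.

Answer: C

Derivation:
Option A: s[0]='j'->'e', delta=(5-10)*5^4 mod 127 = 50, hash=46+50 mod 127 = 96
Option B: s[0]='j'->'h', delta=(8-10)*5^4 mod 127 = 20, hash=46+20 mod 127 = 66
Option C: s[4]='e'->'g', delta=(7-5)*5^0 mod 127 = 2, hash=46+2 mod 127 = 48 <-- target
Option D: s[0]='j'->'f', delta=(6-10)*5^4 mod 127 = 40, hash=46+40 mod 127 = 86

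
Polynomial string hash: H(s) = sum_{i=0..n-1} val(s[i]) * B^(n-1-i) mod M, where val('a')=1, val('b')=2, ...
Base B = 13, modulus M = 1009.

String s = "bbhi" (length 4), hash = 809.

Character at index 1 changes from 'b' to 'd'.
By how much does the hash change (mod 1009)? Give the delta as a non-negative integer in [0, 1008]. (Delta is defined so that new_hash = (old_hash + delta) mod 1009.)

Delta formula: (val(new) - val(old)) * B^(n-1-k) mod M
  val('d') - val('b') = 4 - 2 = 2
  B^(n-1-k) = 13^2 mod 1009 = 169
  Delta = 2 * 169 mod 1009 = 338

Answer: 338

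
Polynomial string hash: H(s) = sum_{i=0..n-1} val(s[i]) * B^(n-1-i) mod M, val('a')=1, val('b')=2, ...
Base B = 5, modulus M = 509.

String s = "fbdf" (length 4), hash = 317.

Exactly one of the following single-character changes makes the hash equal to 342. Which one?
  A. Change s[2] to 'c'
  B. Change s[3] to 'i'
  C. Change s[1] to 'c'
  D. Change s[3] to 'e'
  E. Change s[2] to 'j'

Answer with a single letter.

Answer: C

Derivation:
Option A: s[2]='d'->'c', delta=(3-4)*5^1 mod 509 = 504, hash=317+504 mod 509 = 312
Option B: s[3]='f'->'i', delta=(9-6)*5^0 mod 509 = 3, hash=317+3 mod 509 = 320
Option C: s[1]='b'->'c', delta=(3-2)*5^2 mod 509 = 25, hash=317+25 mod 509 = 342 <-- target
Option D: s[3]='f'->'e', delta=(5-6)*5^0 mod 509 = 508, hash=317+508 mod 509 = 316
Option E: s[2]='d'->'j', delta=(10-4)*5^1 mod 509 = 30, hash=317+30 mod 509 = 347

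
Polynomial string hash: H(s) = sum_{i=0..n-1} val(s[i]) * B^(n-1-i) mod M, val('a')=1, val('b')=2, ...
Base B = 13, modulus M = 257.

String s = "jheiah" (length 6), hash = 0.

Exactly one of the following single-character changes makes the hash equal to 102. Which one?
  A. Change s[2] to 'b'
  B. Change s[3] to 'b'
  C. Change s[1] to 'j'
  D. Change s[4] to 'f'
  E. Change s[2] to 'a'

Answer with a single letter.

Option A: s[2]='e'->'b', delta=(2-5)*13^3 mod 257 = 91, hash=0+91 mod 257 = 91
Option B: s[3]='i'->'b', delta=(2-9)*13^2 mod 257 = 102, hash=0+102 mod 257 = 102 <-- target
Option C: s[1]='h'->'j', delta=(10-8)*13^4 mod 257 = 68, hash=0+68 mod 257 = 68
Option D: s[4]='a'->'f', delta=(6-1)*13^1 mod 257 = 65, hash=0+65 mod 257 = 65
Option E: s[2]='e'->'a', delta=(1-5)*13^3 mod 257 = 207, hash=0+207 mod 257 = 207

Answer: B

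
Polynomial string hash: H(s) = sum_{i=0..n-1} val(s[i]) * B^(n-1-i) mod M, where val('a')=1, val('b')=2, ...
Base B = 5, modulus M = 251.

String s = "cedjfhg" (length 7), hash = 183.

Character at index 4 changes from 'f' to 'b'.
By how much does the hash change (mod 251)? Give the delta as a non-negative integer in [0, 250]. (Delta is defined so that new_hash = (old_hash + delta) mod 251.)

Answer: 151

Derivation:
Delta formula: (val(new) - val(old)) * B^(n-1-k) mod M
  val('b') - val('f') = 2 - 6 = -4
  B^(n-1-k) = 5^2 mod 251 = 25
  Delta = -4 * 25 mod 251 = 151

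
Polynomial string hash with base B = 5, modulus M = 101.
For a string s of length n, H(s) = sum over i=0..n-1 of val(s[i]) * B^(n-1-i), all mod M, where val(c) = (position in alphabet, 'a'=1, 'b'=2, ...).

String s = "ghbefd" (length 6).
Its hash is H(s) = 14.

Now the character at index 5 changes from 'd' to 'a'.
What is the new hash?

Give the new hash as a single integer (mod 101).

Answer: 11

Derivation:
val('d') = 4, val('a') = 1
Position k = 5, exponent = n-1-k = 0
B^0 mod M = 5^0 mod 101 = 1
Delta = (1 - 4) * 1 mod 101 = 98
New hash = (14 + 98) mod 101 = 11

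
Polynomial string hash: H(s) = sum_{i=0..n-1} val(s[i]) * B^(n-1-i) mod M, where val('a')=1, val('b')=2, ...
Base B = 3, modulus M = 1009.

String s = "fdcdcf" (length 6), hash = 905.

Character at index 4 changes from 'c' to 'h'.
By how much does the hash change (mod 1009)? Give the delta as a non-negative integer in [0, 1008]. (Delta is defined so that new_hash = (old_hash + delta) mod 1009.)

Delta formula: (val(new) - val(old)) * B^(n-1-k) mod M
  val('h') - val('c') = 8 - 3 = 5
  B^(n-1-k) = 3^1 mod 1009 = 3
  Delta = 5 * 3 mod 1009 = 15

Answer: 15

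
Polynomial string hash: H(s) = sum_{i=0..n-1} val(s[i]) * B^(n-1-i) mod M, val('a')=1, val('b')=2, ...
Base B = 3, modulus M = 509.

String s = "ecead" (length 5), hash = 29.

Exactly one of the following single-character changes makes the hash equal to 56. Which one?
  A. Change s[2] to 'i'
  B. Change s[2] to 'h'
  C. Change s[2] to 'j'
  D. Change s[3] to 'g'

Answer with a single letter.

Option A: s[2]='e'->'i', delta=(9-5)*3^2 mod 509 = 36, hash=29+36 mod 509 = 65
Option B: s[2]='e'->'h', delta=(8-5)*3^2 mod 509 = 27, hash=29+27 mod 509 = 56 <-- target
Option C: s[2]='e'->'j', delta=(10-5)*3^2 mod 509 = 45, hash=29+45 mod 509 = 74
Option D: s[3]='a'->'g', delta=(7-1)*3^1 mod 509 = 18, hash=29+18 mod 509 = 47

Answer: B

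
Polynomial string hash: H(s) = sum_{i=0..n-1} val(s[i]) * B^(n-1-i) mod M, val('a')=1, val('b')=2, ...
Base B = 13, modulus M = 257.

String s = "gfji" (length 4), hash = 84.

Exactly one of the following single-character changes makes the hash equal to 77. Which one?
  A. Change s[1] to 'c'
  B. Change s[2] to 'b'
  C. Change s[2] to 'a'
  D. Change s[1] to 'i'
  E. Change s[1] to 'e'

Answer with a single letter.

Answer: D

Derivation:
Option A: s[1]='f'->'c', delta=(3-6)*13^2 mod 257 = 7, hash=84+7 mod 257 = 91
Option B: s[2]='j'->'b', delta=(2-10)*13^1 mod 257 = 153, hash=84+153 mod 257 = 237
Option C: s[2]='j'->'a', delta=(1-10)*13^1 mod 257 = 140, hash=84+140 mod 257 = 224
Option D: s[1]='f'->'i', delta=(9-6)*13^2 mod 257 = 250, hash=84+250 mod 257 = 77 <-- target
Option E: s[1]='f'->'e', delta=(5-6)*13^2 mod 257 = 88, hash=84+88 mod 257 = 172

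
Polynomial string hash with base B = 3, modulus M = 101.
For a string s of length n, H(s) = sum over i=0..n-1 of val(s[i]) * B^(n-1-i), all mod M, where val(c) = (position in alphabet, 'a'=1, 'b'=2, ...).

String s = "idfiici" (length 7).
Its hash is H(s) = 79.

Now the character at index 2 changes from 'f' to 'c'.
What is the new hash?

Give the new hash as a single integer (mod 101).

val('f') = 6, val('c') = 3
Position k = 2, exponent = n-1-k = 4
B^4 mod M = 3^4 mod 101 = 81
Delta = (3 - 6) * 81 mod 101 = 60
New hash = (79 + 60) mod 101 = 38

Answer: 38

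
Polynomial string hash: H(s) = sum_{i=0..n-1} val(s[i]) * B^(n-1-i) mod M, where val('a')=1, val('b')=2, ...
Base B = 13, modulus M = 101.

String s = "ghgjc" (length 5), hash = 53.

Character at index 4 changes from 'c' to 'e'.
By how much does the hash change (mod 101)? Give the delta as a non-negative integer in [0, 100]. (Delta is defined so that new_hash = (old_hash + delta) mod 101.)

Delta formula: (val(new) - val(old)) * B^(n-1-k) mod M
  val('e') - val('c') = 5 - 3 = 2
  B^(n-1-k) = 13^0 mod 101 = 1
  Delta = 2 * 1 mod 101 = 2

Answer: 2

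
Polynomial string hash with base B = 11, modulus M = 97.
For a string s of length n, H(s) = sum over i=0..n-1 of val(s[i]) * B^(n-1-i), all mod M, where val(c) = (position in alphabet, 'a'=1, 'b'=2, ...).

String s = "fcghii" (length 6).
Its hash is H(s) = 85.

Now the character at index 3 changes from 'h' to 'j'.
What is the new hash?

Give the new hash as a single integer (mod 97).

Answer: 36

Derivation:
val('h') = 8, val('j') = 10
Position k = 3, exponent = n-1-k = 2
B^2 mod M = 11^2 mod 97 = 24
Delta = (10 - 8) * 24 mod 97 = 48
New hash = (85 + 48) mod 97 = 36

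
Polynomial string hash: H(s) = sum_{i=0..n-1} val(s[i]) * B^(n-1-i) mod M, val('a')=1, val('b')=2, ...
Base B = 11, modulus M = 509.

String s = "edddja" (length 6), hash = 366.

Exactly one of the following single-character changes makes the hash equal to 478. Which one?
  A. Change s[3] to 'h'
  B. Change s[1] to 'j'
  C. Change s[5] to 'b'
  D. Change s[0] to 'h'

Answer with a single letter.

Answer: D

Derivation:
Option A: s[3]='d'->'h', delta=(8-4)*11^2 mod 509 = 484, hash=366+484 mod 509 = 341
Option B: s[1]='d'->'j', delta=(10-4)*11^4 mod 509 = 298, hash=366+298 mod 509 = 155
Option C: s[5]='a'->'b', delta=(2-1)*11^0 mod 509 = 1, hash=366+1 mod 509 = 367
Option D: s[0]='e'->'h', delta=(8-5)*11^5 mod 509 = 112, hash=366+112 mod 509 = 478 <-- target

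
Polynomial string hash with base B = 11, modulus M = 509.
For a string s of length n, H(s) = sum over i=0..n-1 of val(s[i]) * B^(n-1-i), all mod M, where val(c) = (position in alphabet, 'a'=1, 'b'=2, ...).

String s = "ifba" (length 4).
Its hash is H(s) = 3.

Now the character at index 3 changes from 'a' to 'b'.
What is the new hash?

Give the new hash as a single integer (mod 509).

Answer: 4

Derivation:
val('a') = 1, val('b') = 2
Position k = 3, exponent = n-1-k = 0
B^0 mod M = 11^0 mod 509 = 1
Delta = (2 - 1) * 1 mod 509 = 1
New hash = (3 + 1) mod 509 = 4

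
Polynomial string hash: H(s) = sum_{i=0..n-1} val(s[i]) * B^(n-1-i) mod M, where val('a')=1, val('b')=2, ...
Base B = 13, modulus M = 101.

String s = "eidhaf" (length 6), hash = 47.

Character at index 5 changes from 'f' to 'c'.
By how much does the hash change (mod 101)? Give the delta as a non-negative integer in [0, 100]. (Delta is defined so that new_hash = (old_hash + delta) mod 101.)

Answer: 98

Derivation:
Delta formula: (val(new) - val(old)) * B^(n-1-k) mod M
  val('c') - val('f') = 3 - 6 = -3
  B^(n-1-k) = 13^0 mod 101 = 1
  Delta = -3 * 1 mod 101 = 98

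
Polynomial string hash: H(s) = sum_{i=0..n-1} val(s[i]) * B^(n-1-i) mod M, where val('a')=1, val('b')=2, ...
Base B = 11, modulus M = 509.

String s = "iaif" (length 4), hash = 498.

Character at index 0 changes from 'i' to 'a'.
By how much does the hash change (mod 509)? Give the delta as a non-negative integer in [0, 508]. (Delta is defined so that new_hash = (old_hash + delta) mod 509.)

Answer: 41

Derivation:
Delta formula: (val(new) - val(old)) * B^(n-1-k) mod M
  val('a') - val('i') = 1 - 9 = -8
  B^(n-1-k) = 11^3 mod 509 = 313
  Delta = -8 * 313 mod 509 = 41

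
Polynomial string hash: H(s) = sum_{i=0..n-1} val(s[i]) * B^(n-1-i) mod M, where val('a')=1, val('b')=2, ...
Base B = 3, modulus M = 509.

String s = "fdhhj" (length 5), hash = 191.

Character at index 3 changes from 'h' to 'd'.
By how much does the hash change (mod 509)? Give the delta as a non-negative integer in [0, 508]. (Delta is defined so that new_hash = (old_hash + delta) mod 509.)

Answer: 497

Derivation:
Delta formula: (val(new) - val(old)) * B^(n-1-k) mod M
  val('d') - val('h') = 4 - 8 = -4
  B^(n-1-k) = 3^1 mod 509 = 3
  Delta = -4 * 3 mod 509 = 497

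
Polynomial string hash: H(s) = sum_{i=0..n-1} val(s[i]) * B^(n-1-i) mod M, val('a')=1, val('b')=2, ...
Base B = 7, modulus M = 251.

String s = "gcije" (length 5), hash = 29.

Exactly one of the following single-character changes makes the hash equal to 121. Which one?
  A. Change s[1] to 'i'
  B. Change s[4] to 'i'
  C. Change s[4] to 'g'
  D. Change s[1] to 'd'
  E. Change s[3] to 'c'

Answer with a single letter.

Option A: s[1]='c'->'i', delta=(9-3)*7^3 mod 251 = 50, hash=29+50 mod 251 = 79
Option B: s[4]='e'->'i', delta=(9-5)*7^0 mod 251 = 4, hash=29+4 mod 251 = 33
Option C: s[4]='e'->'g', delta=(7-5)*7^0 mod 251 = 2, hash=29+2 mod 251 = 31
Option D: s[1]='c'->'d', delta=(4-3)*7^3 mod 251 = 92, hash=29+92 mod 251 = 121 <-- target
Option E: s[3]='j'->'c', delta=(3-10)*7^1 mod 251 = 202, hash=29+202 mod 251 = 231

Answer: D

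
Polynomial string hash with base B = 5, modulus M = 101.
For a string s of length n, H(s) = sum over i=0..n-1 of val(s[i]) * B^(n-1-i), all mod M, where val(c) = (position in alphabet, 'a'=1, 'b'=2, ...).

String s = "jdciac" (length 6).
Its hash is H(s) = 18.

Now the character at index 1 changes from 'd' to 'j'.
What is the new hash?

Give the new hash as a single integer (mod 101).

val('d') = 4, val('j') = 10
Position k = 1, exponent = n-1-k = 4
B^4 mod M = 5^4 mod 101 = 19
Delta = (10 - 4) * 19 mod 101 = 13
New hash = (18 + 13) mod 101 = 31

Answer: 31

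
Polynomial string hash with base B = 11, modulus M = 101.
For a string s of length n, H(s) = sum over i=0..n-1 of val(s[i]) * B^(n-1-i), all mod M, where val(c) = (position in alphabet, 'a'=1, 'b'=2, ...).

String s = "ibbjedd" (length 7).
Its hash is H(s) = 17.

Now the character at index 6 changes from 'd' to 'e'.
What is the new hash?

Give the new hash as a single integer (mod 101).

val('d') = 4, val('e') = 5
Position k = 6, exponent = n-1-k = 0
B^0 mod M = 11^0 mod 101 = 1
Delta = (5 - 4) * 1 mod 101 = 1
New hash = (17 + 1) mod 101 = 18

Answer: 18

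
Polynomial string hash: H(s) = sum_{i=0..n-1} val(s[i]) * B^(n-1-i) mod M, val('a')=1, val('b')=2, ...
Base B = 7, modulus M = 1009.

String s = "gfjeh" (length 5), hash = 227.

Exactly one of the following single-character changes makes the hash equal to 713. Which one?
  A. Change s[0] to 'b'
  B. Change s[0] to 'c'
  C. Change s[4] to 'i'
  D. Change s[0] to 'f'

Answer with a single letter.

Option A: s[0]='g'->'b', delta=(2-7)*7^4 mod 1009 = 103, hash=227+103 mod 1009 = 330
Option B: s[0]='g'->'c', delta=(3-7)*7^4 mod 1009 = 486, hash=227+486 mod 1009 = 713 <-- target
Option C: s[4]='h'->'i', delta=(9-8)*7^0 mod 1009 = 1, hash=227+1 mod 1009 = 228
Option D: s[0]='g'->'f', delta=(6-7)*7^4 mod 1009 = 626, hash=227+626 mod 1009 = 853

Answer: B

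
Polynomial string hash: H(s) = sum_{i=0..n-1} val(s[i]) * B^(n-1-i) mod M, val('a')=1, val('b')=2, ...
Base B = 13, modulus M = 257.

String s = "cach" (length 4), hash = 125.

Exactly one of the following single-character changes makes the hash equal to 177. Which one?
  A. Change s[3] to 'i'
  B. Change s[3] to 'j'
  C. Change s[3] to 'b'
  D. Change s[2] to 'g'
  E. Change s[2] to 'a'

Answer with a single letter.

Option A: s[3]='h'->'i', delta=(9-8)*13^0 mod 257 = 1, hash=125+1 mod 257 = 126
Option B: s[3]='h'->'j', delta=(10-8)*13^0 mod 257 = 2, hash=125+2 mod 257 = 127
Option C: s[3]='h'->'b', delta=(2-8)*13^0 mod 257 = 251, hash=125+251 mod 257 = 119
Option D: s[2]='c'->'g', delta=(7-3)*13^1 mod 257 = 52, hash=125+52 mod 257 = 177 <-- target
Option E: s[2]='c'->'a', delta=(1-3)*13^1 mod 257 = 231, hash=125+231 mod 257 = 99

Answer: D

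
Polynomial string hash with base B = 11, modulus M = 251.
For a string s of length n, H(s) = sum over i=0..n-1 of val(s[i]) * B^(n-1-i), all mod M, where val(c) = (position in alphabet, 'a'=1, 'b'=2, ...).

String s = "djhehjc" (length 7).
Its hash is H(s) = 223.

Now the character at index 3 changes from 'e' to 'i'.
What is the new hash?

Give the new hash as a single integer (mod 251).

val('e') = 5, val('i') = 9
Position k = 3, exponent = n-1-k = 3
B^3 mod M = 11^3 mod 251 = 76
Delta = (9 - 5) * 76 mod 251 = 53
New hash = (223 + 53) mod 251 = 25

Answer: 25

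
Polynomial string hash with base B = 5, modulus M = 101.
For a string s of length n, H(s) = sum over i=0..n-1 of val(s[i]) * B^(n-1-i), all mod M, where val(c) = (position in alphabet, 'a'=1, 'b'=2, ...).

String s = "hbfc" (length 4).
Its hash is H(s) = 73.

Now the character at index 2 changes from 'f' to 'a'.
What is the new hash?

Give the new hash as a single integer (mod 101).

val('f') = 6, val('a') = 1
Position k = 2, exponent = n-1-k = 1
B^1 mod M = 5^1 mod 101 = 5
Delta = (1 - 6) * 5 mod 101 = 76
New hash = (73 + 76) mod 101 = 48

Answer: 48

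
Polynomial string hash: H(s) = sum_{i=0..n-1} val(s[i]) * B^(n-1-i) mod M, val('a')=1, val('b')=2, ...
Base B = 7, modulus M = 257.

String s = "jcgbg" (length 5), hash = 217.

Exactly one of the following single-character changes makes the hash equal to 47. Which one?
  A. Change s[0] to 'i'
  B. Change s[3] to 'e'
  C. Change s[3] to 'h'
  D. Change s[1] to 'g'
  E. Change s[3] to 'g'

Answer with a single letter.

Option A: s[0]='j'->'i', delta=(9-10)*7^4 mod 257 = 169, hash=217+169 mod 257 = 129
Option B: s[3]='b'->'e', delta=(5-2)*7^1 mod 257 = 21, hash=217+21 mod 257 = 238
Option C: s[3]='b'->'h', delta=(8-2)*7^1 mod 257 = 42, hash=217+42 mod 257 = 2
Option D: s[1]='c'->'g', delta=(7-3)*7^3 mod 257 = 87, hash=217+87 mod 257 = 47 <-- target
Option E: s[3]='b'->'g', delta=(7-2)*7^1 mod 257 = 35, hash=217+35 mod 257 = 252

Answer: D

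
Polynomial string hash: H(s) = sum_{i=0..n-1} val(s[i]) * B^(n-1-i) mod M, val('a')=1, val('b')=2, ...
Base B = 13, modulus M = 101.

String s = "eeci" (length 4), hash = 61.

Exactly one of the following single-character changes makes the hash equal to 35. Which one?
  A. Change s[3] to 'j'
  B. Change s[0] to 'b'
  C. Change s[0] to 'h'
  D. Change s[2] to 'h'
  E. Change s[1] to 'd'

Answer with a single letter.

Option A: s[3]='i'->'j', delta=(10-9)*13^0 mod 101 = 1, hash=61+1 mod 101 = 62
Option B: s[0]='e'->'b', delta=(2-5)*13^3 mod 101 = 75, hash=61+75 mod 101 = 35 <-- target
Option C: s[0]='e'->'h', delta=(8-5)*13^3 mod 101 = 26, hash=61+26 mod 101 = 87
Option D: s[2]='c'->'h', delta=(8-3)*13^1 mod 101 = 65, hash=61+65 mod 101 = 25
Option E: s[1]='e'->'d', delta=(4-5)*13^2 mod 101 = 33, hash=61+33 mod 101 = 94

Answer: B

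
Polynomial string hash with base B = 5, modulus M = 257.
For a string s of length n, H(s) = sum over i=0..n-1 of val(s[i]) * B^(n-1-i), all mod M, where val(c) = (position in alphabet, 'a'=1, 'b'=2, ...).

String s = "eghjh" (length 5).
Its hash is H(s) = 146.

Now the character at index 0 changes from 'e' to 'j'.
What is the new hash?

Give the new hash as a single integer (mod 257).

Answer: 187

Derivation:
val('e') = 5, val('j') = 10
Position k = 0, exponent = n-1-k = 4
B^4 mod M = 5^4 mod 257 = 111
Delta = (10 - 5) * 111 mod 257 = 41
New hash = (146 + 41) mod 257 = 187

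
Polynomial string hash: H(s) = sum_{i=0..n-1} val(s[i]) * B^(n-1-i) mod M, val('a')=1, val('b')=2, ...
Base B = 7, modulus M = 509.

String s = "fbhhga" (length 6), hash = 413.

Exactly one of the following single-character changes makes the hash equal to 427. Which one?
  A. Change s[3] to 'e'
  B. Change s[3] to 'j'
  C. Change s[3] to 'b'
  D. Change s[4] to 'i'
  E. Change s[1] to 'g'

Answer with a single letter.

Option A: s[3]='h'->'e', delta=(5-8)*7^2 mod 509 = 362, hash=413+362 mod 509 = 266
Option B: s[3]='h'->'j', delta=(10-8)*7^2 mod 509 = 98, hash=413+98 mod 509 = 2
Option C: s[3]='h'->'b', delta=(2-8)*7^2 mod 509 = 215, hash=413+215 mod 509 = 119
Option D: s[4]='g'->'i', delta=(9-7)*7^1 mod 509 = 14, hash=413+14 mod 509 = 427 <-- target
Option E: s[1]='b'->'g', delta=(7-2)*7^4 mod 509 = 298, hash=413+298 mod 509 = 202

Answer: D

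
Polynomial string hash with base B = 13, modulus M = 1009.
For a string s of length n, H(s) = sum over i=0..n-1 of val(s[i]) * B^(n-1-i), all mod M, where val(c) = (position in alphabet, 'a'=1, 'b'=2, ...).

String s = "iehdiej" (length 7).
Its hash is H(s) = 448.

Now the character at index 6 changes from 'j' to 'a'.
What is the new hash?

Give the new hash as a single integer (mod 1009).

val('j') = 10, val('a') = 1
Position k = 6, exponent = n-1-k = 0
B^0 mod M = 13^0 mod 1009 = 1
Delta = (1 - 10) * 1 mod 1009 = 1000
New hash = (448 + 1000) mod 1009 = 439

Answer: 439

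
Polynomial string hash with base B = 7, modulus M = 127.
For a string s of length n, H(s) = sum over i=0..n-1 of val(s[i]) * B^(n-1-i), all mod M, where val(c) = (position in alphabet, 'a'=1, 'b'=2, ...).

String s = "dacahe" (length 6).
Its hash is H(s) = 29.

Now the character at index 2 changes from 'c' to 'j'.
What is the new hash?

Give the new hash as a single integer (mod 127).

Answer: 17

Derivation:
val('c') = 3, val('j') = 10
Position k = 2, exponent = n-1-k = 3
B^3 mod M = 7^3 mod 127 = 89
Delta = (10 - 3) * 89 mod 127 = 115
New hash = (29 + 115) mod 127 = 17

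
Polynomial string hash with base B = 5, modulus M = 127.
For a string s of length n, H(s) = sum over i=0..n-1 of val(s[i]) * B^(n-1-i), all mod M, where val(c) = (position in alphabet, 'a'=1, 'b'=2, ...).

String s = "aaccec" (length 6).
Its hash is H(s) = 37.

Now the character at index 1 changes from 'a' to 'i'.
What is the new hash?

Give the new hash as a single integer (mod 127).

val('a') = 1, val('i') = 9
Position k = 1, exponent = n-1-k = 4
B^4 mod M = 5^4 mod 127 = 117
Delta = (9 - 1) * 117 mod 127 = 47
New hash = (37 + 47) mod 127 = 84

Answer: 84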